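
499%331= 168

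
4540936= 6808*667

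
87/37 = 2 + 13/37=2.35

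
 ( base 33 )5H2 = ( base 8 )13570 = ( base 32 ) 5ro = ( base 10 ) 6008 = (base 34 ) 56o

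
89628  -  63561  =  26067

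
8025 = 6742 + 1283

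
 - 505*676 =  - 341380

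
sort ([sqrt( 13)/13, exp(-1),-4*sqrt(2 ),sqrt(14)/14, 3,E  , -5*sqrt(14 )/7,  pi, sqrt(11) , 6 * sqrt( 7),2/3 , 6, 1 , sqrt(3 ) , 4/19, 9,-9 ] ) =[ - 9 , - 4*sqrt(2 ), - 5* sqrt(14 )/7, 4/19, sqrt(14 )/14 , sqrt(13 ) /13, exp( - 1 ), 2/3 , 1, sqrt( 3 ),E, 3, pi,sqrt( 11),6 , 9,6*sqrt(7)]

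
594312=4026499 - 3432187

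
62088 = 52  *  1194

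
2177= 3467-1290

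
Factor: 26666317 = 127^1* 209971^1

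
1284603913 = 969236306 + 315367607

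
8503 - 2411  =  6092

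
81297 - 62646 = 18651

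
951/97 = 9 +78/97 =9.80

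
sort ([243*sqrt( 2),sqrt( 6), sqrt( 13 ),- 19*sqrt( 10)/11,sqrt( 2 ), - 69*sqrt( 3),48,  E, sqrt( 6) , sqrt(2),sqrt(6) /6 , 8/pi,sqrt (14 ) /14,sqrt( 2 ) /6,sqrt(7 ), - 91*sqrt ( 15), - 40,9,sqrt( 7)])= [ - 91*sqrt( 15 ), -69*sqrt(3), - 40, - 19*sqrt( 10 )/11,sqrt(2 ) /6, sqrt ( 14)/14,  sqrt( 6 )/6,sqrt( 2), sqrt(2),sqrt( 6), sqrt( 6),8/pi, sqrt(7 ),sqrt( 7 ), E, sqrt(13 ),9,48,243*sqrt( 2 )] 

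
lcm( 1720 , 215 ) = 1720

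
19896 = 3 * 6632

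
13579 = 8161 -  - 5418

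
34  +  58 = 92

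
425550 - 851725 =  - 426175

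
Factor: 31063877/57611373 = 3^( - 1)* 13^1*2389529^1*19203791^( -1 )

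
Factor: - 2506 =-2^1*7^1*179^1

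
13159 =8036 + 5123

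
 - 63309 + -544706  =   - 608015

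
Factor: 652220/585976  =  163055/146494 = 2^( - 1)*5^1 *89^( - 1 )*823^( - 1) * 32611^1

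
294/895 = 294/895 = 0.33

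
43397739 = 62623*693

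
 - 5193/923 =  - 5193/923 = - 5.63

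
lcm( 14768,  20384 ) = 1447264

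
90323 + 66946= 157269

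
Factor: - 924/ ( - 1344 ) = 2^(-4 )*11^1 = 11/16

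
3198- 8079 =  - 4881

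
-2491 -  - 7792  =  5301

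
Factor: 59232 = 2^5*3^1*617^1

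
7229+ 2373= 9602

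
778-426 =352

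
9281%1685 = 856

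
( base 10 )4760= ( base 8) 11230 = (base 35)3v0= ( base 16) 1298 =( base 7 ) 16610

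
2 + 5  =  7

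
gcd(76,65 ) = 1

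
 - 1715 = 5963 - 7678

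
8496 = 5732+2764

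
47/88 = 47/88  =  0.53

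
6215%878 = 69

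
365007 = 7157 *51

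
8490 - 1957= 6533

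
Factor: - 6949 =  - 6949^1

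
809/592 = 1 + 217/592 = 1.37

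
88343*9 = 795087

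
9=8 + 1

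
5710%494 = 276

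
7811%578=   297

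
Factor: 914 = 2^1*457^1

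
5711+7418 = 13129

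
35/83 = 35/83 = 0.42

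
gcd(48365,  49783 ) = 1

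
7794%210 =24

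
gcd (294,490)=98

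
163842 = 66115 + 97727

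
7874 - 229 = 7645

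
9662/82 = 117 + 34/41  =  117.83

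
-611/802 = -611/802 = -0.76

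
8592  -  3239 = 5353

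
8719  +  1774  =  10493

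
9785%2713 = 1646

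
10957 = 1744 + 9213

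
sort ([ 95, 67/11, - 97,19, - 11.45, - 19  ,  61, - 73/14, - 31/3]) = [ - 97, - 19, -11.45, - 31/3, - 73/14,67/11, 19, 61 , 95] 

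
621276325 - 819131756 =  - 197855431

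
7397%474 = 287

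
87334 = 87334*1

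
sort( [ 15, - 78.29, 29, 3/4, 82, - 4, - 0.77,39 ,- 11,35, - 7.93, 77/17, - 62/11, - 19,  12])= [- 78.29,- 19,- 11 , - 7.93,  -  62/11,-4, - 0.77,3/4,  77/17 , 12,15, 29, 35,39 , 82 ]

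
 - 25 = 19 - 44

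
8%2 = 0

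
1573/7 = 1573/7 = 224.71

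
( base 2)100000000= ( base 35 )7b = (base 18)e4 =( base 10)256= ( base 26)9m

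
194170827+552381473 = 746552300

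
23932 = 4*5983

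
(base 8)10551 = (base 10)4457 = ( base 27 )632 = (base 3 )20010002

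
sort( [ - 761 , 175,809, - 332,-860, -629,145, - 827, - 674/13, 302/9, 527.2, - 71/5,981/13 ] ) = [ - 860,-827, - 761, -629, - 332,- 674/13,-71/5,302/9,981/13,145,175  ,  527.2,809 ] 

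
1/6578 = 1/6578= 0.00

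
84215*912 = 76804080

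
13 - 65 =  - 52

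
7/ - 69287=  -  7/69287  =  -  0.00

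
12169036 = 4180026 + 7989010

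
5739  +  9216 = 14955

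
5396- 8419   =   - 3023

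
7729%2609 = 2511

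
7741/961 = 8 + 53/961 = 8.06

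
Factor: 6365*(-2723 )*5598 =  - 2^1*3^2*5^1*7^1*19^1*  67^1*311^1*389^1 = -97023948210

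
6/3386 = 3/1693 = 0.00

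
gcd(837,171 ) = 9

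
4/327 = 4/327 = 0.01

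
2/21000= 1/10500 = 0.00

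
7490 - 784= 6706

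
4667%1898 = 871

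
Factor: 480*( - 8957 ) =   -  2^5*3^1*5^1 * 13^2 * 53^1 = - 4299360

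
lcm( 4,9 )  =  36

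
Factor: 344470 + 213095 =3^1*5^1*37171^1 = 557565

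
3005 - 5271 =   -  2266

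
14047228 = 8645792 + 5401436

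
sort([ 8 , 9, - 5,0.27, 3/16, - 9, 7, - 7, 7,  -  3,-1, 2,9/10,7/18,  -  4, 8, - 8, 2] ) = [ - 9, - 8, -7, -5,-4, - 3,-1,3/16, 0.27,7/18, 9/10,2, 2, 7 , 7,  8, 8,9]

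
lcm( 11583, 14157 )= 127413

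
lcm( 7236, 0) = 0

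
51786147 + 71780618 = 123566765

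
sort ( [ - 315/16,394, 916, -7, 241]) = [-315/16, - 7,241,394,916]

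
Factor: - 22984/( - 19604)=2^1*17^1*29^( - 1 )=34/29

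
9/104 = 9/104 = 0.09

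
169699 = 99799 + 69900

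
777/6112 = 777/6112 = 0.13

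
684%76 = 0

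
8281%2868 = 2545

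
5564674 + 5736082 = 11300756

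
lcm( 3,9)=9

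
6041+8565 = 14606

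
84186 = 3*28062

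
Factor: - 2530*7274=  - 18403220 = -2^2*5^1 * 11^1*23^1*3637^1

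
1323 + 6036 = 7359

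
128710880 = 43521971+85188909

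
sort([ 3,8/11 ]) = [ 8/11,3] 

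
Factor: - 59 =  - 59^1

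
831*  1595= 1325445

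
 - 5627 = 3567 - 9194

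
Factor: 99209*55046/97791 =5461058614/97791  =  2^1*3^( - 1) * 11^1*17^1*29^1 * 37^( - 1 )  *311^1*881^( - 1)*1619^1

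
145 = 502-357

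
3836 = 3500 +336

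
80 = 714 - 634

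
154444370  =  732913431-578469061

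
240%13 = 6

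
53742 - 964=52778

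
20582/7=2940 + 2/7 =2940.29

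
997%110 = 7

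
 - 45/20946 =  - 1+6967/6982 = -0.00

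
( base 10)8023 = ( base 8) 17527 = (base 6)101051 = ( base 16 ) 1F57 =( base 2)1111101010111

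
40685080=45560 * 893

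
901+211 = 1112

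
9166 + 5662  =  14828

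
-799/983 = -799/983 = -0.81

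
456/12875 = 456/12875 = 0.04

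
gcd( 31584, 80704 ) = 32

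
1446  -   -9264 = 10710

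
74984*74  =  5548816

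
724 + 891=1615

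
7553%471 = 17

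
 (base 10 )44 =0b101100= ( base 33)1b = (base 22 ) 20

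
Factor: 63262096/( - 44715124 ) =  - 15815524/11178781 = -2^2*19^1 * 101^(- 1) * 110681^( - 1)*208099^1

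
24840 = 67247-42407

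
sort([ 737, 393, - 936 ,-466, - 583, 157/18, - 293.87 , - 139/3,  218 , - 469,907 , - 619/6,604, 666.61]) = [-936, - 583,  -  469,-466, - 293.87,  -  619/6,  -  139/3, 157/18 , 218,393,604,666.61, 737, 907 ]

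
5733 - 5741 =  - 8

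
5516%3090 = 2426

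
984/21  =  328/7 = 46.86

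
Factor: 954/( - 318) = -3^1 = - 3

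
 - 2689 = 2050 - 4739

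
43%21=1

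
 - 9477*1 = - 9477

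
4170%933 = 438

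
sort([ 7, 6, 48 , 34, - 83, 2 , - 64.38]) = [-83, - 64.38  ,  2,6,7, 34, 48]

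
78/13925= 78/13925 = 0.01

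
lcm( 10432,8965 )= 573760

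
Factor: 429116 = 2^2*107279^1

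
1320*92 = 121440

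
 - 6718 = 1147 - 7865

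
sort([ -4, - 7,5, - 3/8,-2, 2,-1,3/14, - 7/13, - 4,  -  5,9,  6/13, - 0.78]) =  [ - 7, - 5, - 4, - 4, - 2, - 1 ,- 0.78, - 7/13,  -  3/8,3/14, 6/13,2,5,9] 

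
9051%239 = 208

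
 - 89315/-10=8931 + 1/2 = 8931.50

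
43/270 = 43/270   =  0.16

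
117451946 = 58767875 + 58684071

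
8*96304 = 770432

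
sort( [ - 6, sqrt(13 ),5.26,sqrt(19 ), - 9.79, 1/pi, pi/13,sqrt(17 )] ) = [ - 9.79, - 6,pi/13,1/pi,sqrt( 13),  sqrt( 17), sqrt( 19), 5.26 ]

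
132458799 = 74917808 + 57540991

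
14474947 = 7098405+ 7376542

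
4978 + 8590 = 13568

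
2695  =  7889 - 5194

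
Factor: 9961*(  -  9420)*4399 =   -  412769695380 = -2^2*3^1*5^1*7^1*53^1*83^1*157^1*1423^1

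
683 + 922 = 1605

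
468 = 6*78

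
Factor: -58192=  - 2^4*3637^1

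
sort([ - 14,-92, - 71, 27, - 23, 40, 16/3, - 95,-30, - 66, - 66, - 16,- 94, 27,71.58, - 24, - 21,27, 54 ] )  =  [ - 95, - 94, - 92,-71, - 66,-66,-30, - 24, - 23, - 21, - 16, - 14, 16/3,  27, 27, 27, 40, 54,71.58 ]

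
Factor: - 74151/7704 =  - 77/8 = - 2^( - 3)*7^1*11^1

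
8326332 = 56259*148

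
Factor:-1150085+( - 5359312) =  - 3^1*2169799^1= - 6509397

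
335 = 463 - 128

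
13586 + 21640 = 35226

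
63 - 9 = 54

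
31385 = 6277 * 5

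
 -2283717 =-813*2809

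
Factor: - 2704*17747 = - 47987888 = -  2^4*13^2*17747^1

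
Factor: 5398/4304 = 2699/2152= 2^( - 3 )*269^(  -  1)  *2699^1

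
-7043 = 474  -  7517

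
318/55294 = 159/27647 = 0.01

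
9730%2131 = 1206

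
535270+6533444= 7068714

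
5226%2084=1058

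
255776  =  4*63944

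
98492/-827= -120 + 748/827 = -  119.10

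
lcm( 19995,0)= 0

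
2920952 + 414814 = 3335766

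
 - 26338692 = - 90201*292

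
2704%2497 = 207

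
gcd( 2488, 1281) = 1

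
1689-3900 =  - 2211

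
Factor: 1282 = 2^1*641^1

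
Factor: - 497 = - 7^1*71^1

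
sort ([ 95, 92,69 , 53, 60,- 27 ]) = [-27, 53,60, 69, 92,95] 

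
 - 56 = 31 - 87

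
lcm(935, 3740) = 3740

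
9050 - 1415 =7635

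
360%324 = 36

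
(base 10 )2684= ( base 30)2te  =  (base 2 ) 101001111100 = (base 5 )41214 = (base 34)2aw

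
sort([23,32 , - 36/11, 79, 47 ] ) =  [ - 36/11, 23, 32, 47, 79 ] 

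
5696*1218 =6937728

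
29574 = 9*3286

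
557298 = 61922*9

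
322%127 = 68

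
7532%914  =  220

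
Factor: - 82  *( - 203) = 2^1*7^1*29^1*41^1 = 16646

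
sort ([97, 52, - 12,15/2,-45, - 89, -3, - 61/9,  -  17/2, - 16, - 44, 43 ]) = [ - 89, - 45, - 44, - 16, - 12 ,-17/2 , - 61/9, - 3, 15/2,43,52,97 ]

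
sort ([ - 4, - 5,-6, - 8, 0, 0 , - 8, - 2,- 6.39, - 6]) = [ - 8, - 8, - 6.39, - 6,-6, - 5, - 4, - 2, 0,0 ] 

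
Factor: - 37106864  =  -2^4* 2319179^1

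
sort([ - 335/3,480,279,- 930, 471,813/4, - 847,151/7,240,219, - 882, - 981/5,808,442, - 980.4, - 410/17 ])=[ - 980.4, - 930, - 882, - 847,-981/5, - 335/3, - 410/17,151/7,813/4,219,240, 279,  442,471,480,808 ] 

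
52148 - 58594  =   - 6446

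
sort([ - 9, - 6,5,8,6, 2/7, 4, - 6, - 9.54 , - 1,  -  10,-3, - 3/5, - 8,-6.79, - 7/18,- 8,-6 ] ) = [ - 10,-9.54,-9, - 8, - 8, - 6.79, - 6,- 6, - 6, - 3 , - 1, - 3/5 , - 7/18,2/7, 4,5 , 6,8 ]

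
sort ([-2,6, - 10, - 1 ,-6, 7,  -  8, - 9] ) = [ - 10, - 9 , - 8, - 6, - 2 , - 1,6, 7]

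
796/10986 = 398/5493 = 0.07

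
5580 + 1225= 6805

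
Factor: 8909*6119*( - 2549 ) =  - 29^1*59^1*151^1 *211^1*2549^1=- 138956621879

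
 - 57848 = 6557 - 64405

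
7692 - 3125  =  4567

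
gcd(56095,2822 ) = 1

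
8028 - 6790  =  1238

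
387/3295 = 387/3295 = 0.12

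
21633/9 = 7211/3 = 2403.67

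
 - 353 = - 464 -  - 111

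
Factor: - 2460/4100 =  - 3/5 = - 3^1*5^( - 1)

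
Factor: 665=5^1*7^1*19^1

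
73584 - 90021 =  - 16437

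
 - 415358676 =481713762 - 897072438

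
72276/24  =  3011 + 1/2 = 3011.50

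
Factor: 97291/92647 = 17^1*59^1*97^1*92647^( - 1)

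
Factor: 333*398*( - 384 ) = -2^8*3^3*37^1*199^1 = - 50893056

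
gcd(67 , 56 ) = 1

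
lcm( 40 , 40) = 40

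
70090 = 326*215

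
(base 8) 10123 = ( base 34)3KV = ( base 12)2503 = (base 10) 4179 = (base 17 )E7E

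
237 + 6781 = 7018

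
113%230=113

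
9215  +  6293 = 15508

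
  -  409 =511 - 920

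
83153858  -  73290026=9863832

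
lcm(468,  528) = 20592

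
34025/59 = 34025/59 = 576.69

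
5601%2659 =283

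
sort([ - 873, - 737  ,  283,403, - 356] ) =[ - 873, - 737 , - 356,283,403]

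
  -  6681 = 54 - 6735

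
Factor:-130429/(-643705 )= 5^( - 1 )*13^1 * 17^(- 1 ) * 79^1*127^1*7573^(-1 ) 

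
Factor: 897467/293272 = 2^( - 3 )*7^(- 1 )*5237^(  -  1 )*897467^1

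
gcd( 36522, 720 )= 18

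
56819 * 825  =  46875675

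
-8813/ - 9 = 979 + 2/9 = 979.22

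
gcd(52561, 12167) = 1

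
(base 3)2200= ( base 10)72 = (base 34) 24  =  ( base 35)22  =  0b1001000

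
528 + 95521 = 96049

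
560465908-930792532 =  - 370326624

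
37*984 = 36408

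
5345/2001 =5345/2001 = 2.67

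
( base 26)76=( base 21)8k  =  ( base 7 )356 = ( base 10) 188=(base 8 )274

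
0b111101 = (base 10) 61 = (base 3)2021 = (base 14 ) 45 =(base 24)2d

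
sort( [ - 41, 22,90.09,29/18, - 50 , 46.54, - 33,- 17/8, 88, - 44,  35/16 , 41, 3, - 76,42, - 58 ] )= [-76,-58, - 50 , - 44, - 41,- 33, - 17/8, 29/18,35/16,3,22,  41,42,46.54,88, 90.09]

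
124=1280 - 1156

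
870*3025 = 2631750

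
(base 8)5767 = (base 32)2VN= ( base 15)d93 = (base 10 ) 3063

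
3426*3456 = 11840256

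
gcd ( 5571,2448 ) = 9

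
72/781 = 72/781 = 0.09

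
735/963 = 245/321 = 0.76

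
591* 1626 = 960966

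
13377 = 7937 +5440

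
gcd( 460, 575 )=115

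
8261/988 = 8261/988 = 8.36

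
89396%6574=3934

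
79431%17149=10835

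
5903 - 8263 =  - 2360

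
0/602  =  0= 0.00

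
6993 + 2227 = 9220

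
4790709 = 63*76043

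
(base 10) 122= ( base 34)3k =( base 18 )6E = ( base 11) 101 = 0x7A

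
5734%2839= 56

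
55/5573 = 55/5573 = 0.01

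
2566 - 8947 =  - 6381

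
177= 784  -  607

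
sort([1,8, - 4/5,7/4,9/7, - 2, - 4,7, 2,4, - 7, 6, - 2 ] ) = [ - 7, - 4, - 2, - 2, - 4/5, 1,9/7, 7/4,2,4,6,7, 8]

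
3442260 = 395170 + 3047090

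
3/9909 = 1/3303 = 0.00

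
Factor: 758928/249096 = 2^1*107^(-1)*163^1 = 326/107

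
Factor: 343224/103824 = 681/206 = 2^( - 1)*3^1*103^( - 1)*227^1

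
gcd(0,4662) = 4662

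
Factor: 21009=3^1*47^1 * 149^1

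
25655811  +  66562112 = 92217923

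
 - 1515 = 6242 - 7757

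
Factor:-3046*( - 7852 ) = 2^3 * 13^1*151^1*1523^1 = 23917192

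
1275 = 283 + 992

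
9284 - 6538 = 2746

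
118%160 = 118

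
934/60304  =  467/30152 = 0.02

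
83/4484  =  83/4484  =  0.02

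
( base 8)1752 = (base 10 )1002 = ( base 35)sm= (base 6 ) 4350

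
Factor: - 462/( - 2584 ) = 2^( - 2)*3^1 *7^1*11^1*17^( - 1)*19^(  -  1 )  =  231/1292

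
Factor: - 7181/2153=-43^1*167^1*2153^ ( - 1 ) 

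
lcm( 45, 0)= 0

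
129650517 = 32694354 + 96956163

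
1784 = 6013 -4229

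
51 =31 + 20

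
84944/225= 377 + 119/225= 377.53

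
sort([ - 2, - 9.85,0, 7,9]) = [ - 9.85,- 2,0,7,9]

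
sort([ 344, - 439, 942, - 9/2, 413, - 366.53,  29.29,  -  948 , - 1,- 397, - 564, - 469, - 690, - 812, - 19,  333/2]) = [ - 948,-812, - 690, - 564 , - 469, - 439, - 397,  -  366.53, - 19, - 9/2, - 1,29.29, 333/2, 344,  413, 942 ] 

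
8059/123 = 65 + 64/123=65.52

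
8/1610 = 4/805 = 0.00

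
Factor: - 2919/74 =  - 2^( - 1)*3^1*7^1*37^( - 1) * 139^1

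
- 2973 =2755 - 5728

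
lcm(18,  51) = 306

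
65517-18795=46722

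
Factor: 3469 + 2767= 6236=2^2*1559^1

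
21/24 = 7/8=0.88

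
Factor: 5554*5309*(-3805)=-112194937730 = - 2^1*5^1*761^1 * 2777^1 * 5309^1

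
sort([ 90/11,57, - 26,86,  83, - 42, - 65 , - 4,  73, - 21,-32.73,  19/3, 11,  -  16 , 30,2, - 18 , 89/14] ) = [ - 65 , - 42, - 32.73,-26, - 21, - 18, - 16,-4,  2,  19/3, 89/14,  90/11,11,30,57, 73, 83,86 ] 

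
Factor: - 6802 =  - 2^1 * 19^1 * 179^1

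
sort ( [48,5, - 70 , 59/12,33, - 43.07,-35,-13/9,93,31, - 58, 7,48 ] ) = [ - 70, - 58, - 43.07, - 35, -13/9, 59/12,5, 7,31,33,48, 48 , 93 ] 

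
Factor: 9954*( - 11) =  -  2^1 * 3^2 * 7^1*11^1*79^1 = - 109494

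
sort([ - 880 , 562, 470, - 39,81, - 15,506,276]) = [ - 880, -39, - 15,81,276,  470, 506, 562]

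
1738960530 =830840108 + 908120422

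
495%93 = 30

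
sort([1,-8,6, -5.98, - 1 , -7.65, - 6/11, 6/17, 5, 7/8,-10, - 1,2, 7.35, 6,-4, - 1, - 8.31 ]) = [ - 10, - 8.31, - 8, - 7.65, - 5.98, - 4,-1, - 1, - 1, - 6/11,6/17, 7/8, 1,  2, 5, 6,6, 7.35 ]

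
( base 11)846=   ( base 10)1018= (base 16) 3fa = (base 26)1D4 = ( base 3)1101201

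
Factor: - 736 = - 2^5*23^1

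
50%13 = 11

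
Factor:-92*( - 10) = 2^3 * 5^1*23^1 = 920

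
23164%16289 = 6875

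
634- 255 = 379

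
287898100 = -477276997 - -765175097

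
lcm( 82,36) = 1476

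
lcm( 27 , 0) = 0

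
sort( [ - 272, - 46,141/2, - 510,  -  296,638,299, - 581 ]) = [ - 581, - 510, - 296, - 272,  -  46, 141/2, 299 , 638 ]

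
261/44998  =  261/44998 = 0.01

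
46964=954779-907815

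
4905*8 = 39240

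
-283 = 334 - 617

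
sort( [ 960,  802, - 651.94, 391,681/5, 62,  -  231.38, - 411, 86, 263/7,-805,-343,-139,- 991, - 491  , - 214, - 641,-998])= [-998, - 991,  -  805, - 651.94, - 641, - 491,  -  411, - 343, - 231.38,-214, - 139, 263/7,62,  86, 681/5,  391, 802, 960] 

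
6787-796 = 5991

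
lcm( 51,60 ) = 1020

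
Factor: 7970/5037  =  2^1*3^(  -  1 )*5^1*23^( - 1) *73^( - 1 )*797^1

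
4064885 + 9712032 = 13776917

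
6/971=6/971 =0.01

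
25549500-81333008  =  -55783508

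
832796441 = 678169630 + 154626811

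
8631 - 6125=2506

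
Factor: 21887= 43^1*509^1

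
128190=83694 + 44496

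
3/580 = 3/580  =  0.01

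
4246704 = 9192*462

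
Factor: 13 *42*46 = 2^2*3^1*7^1*13^1 * 23^1 = 25116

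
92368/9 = 92368/9 = 10263.11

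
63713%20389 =2546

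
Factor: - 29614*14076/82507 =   -  2^3*3^2*13^1*17^2*23^1*67^1*82507^( - 1 ) = - 416846664/82507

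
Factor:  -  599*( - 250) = 149750 = 2^1*5^3*599^1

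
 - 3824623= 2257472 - 6082095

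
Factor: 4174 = 2^1*2087^1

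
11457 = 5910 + 5547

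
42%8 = 2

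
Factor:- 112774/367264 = - 2^( - 4)*23^(-1 )*113^1=-113/368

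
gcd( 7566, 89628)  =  582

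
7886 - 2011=5875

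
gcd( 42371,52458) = 7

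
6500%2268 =1964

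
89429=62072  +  27357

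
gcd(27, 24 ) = 3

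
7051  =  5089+1962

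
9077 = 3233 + 5844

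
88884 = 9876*9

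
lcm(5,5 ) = 5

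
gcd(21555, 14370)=7185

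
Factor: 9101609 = 11^1*109^1*7591^1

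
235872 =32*7371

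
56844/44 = 1291 + 10/11= 1291.91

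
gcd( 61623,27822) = 3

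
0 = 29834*0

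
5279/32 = 164+31/32  =  164.97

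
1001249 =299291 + 701958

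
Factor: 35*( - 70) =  - 2^1*5^2*7^2 = - 2450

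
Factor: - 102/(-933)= 2^1*17^1*311^( - 1 )=34/311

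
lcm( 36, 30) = 180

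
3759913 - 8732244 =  - 4972331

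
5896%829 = 93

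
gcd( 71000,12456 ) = 8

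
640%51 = 28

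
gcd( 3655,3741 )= 43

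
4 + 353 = 357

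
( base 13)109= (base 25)73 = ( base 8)262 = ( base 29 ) 64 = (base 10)178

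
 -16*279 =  - 4464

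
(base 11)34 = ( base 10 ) 37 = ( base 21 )1g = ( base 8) 45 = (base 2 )100101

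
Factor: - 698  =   - 2^1*349^1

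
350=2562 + -2212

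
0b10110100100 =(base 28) 1ng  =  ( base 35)169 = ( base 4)112210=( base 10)1444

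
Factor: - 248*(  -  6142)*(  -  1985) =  - 3023583760 = - 2^4*5^1*31^1*37^1 * 83^1 * 397^1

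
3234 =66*49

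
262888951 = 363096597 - 100207646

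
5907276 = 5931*996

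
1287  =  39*33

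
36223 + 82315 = 118538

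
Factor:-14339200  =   - 2^7*5^2*4481^1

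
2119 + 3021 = 5140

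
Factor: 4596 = 2^2*3^1*383^1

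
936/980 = 234/245= 0.96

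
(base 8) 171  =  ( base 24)51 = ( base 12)a1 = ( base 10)121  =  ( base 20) 61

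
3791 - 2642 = 1149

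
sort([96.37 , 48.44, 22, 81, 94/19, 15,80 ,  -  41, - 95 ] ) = [-95,-41, 94/19, 15, 22, 48.44, 80, 81,  96.37 ]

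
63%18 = 9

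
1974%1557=417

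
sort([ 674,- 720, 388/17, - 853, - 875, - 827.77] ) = [ - 875, - 853 , - 827.77 , - 720,388/17 , 674]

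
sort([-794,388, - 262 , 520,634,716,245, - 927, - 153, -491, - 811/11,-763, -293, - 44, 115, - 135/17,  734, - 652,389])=[ - 927,-794, - 763, - 652,-491, - 293,-262, -153 , - 811/11,-44, - 135/17,115, 245, 388,389,  520 , 634,716,734]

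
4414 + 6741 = 11155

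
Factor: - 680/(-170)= 4 = 2^2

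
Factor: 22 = 2^1* 11^1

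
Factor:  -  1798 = -2^1*29^1*31^1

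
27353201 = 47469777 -20116576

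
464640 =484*960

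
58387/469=124 + 33/67   =  124.49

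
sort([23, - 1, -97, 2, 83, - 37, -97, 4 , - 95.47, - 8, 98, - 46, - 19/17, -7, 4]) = [ - 97 , - 97, - 95.47, - 46 , - 37, - 8 , - 7, - 19/17, - 1, 2, 4, 4,23,83, 98]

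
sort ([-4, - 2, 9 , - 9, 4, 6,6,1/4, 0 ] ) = [ - 9, - 4,- 2, 0,1/4,4, 6, 6, 9]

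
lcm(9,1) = 9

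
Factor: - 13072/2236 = - 76/13  =  - 2^2*13^ ( - 1)*19^1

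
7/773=7/773 = 0.01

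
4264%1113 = 925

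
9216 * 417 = 3843072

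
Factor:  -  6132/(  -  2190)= 2^1* 5^(-1)*7^1 = 14/5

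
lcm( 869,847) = 66913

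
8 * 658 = 5264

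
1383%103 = 44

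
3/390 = 1/130 = 0.01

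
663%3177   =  663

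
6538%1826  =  1060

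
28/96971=4/13853 =0.00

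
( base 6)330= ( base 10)126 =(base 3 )11200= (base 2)1111110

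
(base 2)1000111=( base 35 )21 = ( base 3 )2122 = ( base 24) 2n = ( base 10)71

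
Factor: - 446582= - 2^1*223291^1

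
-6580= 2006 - 8586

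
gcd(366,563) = 1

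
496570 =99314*5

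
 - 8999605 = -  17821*505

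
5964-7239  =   - 1275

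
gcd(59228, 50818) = 2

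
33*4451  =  146883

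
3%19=3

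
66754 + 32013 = 98767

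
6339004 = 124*51121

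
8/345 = 8/345 =0.02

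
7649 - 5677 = 1972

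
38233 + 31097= 69330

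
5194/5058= 2597/2529 = 1.03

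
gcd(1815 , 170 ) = 5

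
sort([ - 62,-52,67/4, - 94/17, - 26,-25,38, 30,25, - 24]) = [ - 62, - 52, - 26, - 25, - 24,  -  94/17,67/4,25,30,38]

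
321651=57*5643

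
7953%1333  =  1288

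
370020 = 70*5286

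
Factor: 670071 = 3^1*401^1*557^1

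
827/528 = 1 + 299/528 = 1.57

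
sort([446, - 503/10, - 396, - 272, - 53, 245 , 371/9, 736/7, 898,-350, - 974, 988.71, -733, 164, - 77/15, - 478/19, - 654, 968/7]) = [  -  974, - 733, - 654, -396, - 350,-272, - 53,-503/10, - 478/19, - 77/15, 371/9, 736/7,968/7, 164, 245,446 , 898, 988.71]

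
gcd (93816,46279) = 1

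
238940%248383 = 238940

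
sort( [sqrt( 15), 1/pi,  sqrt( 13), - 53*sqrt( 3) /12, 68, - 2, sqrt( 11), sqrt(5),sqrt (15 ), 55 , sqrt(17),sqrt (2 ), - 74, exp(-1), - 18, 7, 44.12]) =[ - 74,  -  18 ,- 53 * sqrt( 3 ) /12,-2, 1/pi,exp( - 1), sqrt(2), sqrt( 5 ), sqrt( 11),sqrt(13), sqrt ( 15),sqrt( 15), sqrt( 17), 7, 44.12,  55,68]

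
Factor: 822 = 2^1*3^1 *137^1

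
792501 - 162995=629506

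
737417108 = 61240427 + 676176681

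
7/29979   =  7/29979 = 0.00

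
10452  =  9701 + 751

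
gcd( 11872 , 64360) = 8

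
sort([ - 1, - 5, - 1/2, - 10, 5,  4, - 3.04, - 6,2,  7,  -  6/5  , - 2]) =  [ - 10,-6, - 5, - 3.04, - 2, - 6/5, - 1 , - 1/2, 2, 4,5,7 ]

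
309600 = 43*7200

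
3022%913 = 283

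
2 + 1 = 3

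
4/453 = 4/453 = 0.01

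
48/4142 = 24/2071 = 0.01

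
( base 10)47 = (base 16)2f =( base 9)52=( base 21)25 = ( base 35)1C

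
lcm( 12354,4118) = 12354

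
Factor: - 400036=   -  2^2 * 7^2*13^1 *157^1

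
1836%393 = 264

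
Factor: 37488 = 2^4*3^1*11^1*71^1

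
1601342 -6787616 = - 5186274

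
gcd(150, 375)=75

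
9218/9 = 9218/9  =  1024.22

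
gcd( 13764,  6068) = 148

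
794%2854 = 794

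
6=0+6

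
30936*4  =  123744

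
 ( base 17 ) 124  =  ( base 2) 101000111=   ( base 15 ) 16C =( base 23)e5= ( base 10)327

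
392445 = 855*459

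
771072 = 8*96384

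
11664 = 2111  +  9553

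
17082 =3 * 5694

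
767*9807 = 7521969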